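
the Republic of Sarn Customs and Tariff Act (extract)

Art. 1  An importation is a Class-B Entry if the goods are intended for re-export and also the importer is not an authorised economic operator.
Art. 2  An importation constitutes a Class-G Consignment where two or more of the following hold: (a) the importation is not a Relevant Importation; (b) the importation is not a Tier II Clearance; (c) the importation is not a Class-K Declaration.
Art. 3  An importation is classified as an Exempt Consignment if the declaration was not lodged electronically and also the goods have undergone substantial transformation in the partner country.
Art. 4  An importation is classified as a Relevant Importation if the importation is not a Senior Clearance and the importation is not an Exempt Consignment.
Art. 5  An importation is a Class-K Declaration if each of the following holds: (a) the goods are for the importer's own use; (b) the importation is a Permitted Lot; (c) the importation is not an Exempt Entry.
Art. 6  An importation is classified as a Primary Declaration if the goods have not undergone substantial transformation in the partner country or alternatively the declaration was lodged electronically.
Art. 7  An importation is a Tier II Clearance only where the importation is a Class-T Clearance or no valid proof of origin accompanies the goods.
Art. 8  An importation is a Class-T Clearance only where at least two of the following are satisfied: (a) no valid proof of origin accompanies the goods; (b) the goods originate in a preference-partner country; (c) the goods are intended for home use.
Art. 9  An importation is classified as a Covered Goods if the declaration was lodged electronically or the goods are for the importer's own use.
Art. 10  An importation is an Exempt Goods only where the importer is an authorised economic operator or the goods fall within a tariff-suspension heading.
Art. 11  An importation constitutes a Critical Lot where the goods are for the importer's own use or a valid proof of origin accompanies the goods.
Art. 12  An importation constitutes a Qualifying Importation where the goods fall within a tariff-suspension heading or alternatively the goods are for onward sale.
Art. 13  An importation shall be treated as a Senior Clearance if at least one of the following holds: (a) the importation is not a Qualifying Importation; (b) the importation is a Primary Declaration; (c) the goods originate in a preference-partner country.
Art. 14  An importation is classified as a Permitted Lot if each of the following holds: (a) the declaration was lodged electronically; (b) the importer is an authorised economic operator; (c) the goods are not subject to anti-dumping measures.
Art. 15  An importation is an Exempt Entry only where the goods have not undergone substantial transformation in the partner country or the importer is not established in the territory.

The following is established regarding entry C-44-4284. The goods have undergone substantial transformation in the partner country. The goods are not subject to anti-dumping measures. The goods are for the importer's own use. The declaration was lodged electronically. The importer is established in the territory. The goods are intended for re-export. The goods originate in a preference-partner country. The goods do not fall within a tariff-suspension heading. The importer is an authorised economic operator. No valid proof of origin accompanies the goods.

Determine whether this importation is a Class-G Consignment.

No

article 12 — Qualifying Importation: [the goods fall within a tariff-suspension heading? no] OR [the goods are for onward sale? no] → not satisfied.
article 6 — Primary Declaration: [the goods have not undergone substantial transformation in the partner country? no] OR [the declaration was lodged electronically? yes] → satisfied.
article 13 — Senior Clearance: [not a Qualifying Importation (article 12)? yes] OR [Primary Declaration (article 6)? yes] OR [the goods originate in a preference-partner country? yes] → satisfied.
article 3 — Exempt Consignment: [the declaration was not lodged electronically? no] AND [the goods have undergone substantial transformation in the partner country? yes] → not satisfied.
article 4 — Relevant Importation: [not a Senior Clearance (article 13)? no] AND [not an Exempt Consignment (article 3)? yes] → not satisfied.
article 8 — Class-T Clearance: no valid proof of origin accompanies the goods? yes; the goods originate in a preference-partner country? yes; the goods are intended for home use? no — 2 of 3 hold (need ≥2) → satisfied.
article 7 — Tier II Clearance: [Class-T Clearance (article 8)? yes] OR [no valid proof of origin accompanies the goods? yes] → satisfied.
article 14 — Permitted Lot: [the declaration was lodged electronically? yes] AND [the importer is an authorised economic operator? yes] AND [the goods are not subject to anti-dumping measures? yes] → satisfied.
article 15 — Exempt Entry: [the goods have not undergone substantial transformation in the partner country? no] OR [the importer is not established in the territory? no] → not satisfied.
article 5 — Class-K Declaration: [the goods are for the importer's own use? yes] AND [Permitted Lot (article 14)? yes] AND [not an Exempt Entry (article 15)? yes] → satisfied.
article 2 — Class-G Consignment: not a Relevant Importation (article 4)? yes; not a Tier II Clearance (article 7)? no; not a Class-K Declaration (article 5)? no — 1 of 3 hold (need ≥2) → not satisfied.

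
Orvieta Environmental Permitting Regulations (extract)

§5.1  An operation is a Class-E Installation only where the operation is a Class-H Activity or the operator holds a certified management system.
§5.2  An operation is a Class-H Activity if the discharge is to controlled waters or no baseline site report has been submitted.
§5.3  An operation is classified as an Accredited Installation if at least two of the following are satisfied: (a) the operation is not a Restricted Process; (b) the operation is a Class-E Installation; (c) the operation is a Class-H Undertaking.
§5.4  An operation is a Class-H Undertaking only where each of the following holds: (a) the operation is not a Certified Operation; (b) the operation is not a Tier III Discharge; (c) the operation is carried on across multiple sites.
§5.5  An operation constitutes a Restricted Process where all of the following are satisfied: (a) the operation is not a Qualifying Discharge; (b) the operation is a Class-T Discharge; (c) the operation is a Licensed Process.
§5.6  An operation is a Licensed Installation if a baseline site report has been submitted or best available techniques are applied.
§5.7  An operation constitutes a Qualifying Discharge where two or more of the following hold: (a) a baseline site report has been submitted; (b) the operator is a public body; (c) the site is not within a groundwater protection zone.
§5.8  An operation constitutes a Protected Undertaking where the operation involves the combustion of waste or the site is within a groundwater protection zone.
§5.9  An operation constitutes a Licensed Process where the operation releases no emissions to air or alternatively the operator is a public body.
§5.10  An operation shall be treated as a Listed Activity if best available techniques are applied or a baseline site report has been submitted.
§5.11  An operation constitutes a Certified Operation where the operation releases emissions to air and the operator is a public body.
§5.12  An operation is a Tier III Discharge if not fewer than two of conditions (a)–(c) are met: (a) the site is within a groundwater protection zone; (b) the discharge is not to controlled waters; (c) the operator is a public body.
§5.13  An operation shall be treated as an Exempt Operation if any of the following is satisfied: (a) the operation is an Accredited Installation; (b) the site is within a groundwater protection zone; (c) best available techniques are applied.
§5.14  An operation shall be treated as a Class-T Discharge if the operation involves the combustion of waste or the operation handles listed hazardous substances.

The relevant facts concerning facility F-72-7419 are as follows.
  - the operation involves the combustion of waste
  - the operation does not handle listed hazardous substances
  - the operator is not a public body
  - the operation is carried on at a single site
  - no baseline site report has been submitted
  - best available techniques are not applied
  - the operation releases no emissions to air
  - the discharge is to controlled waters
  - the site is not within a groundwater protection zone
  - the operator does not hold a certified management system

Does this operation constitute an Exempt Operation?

Under §5.7: a baseline site report has been submitted? no; the operator is a public body? no; the site is not within a groundwater protection zone? yes — 1 of 3 hold (need ≥2) → not satisfied.
Under §5.14: the operation involves the combustion of waste? yes; or the operation handles listed hazardous substances? no. So the operation is a Class-T Discharge.
Under §5.9: the operation releases no emissions to air? yes; or the operator is a public body? no. So the operation is a Licensed Process.
Under §5.5: not a Qualifying Discharge (§5.7)? yes; and Class-T Discharge (§5.14)? yes; and Licensed Process (§5.9)? yes. So the operation is a Restricted Process.
Under §5.2: the discharge is to controlled waters? yes; or no baseline site report has been submitted? yes. So the operation is a Class-H Activity.
Under §5.1: Class-H Activity (§5.2)? yes; or the operator holds a certified management system? no. So the operation is a Class-E Installation.
Under §5.11: the operation releases emissions to air? no; and the operator is a public body? no. So the operation is not a Certified Operation.
Under §5.12: the site is within a groundwater protection zone? no; the discharge is not to controlled waters? no; the operator is a public body? no — 0 of 3 hold (need ≥2) → not satisfied.
Under §5.4: not a Certified Operation (§5.11)? yes; and not a Tier III Discharge (§5.12)? yes; and the operation is carried on across multiple sites? no. So the operation is not a Class-H Undertaking.
Under §5.3: not a Restricted Process (§5.5)? no; Class-E Installation (§5.1)? yes; Class-H Undertaking (§5.4)? no — 1 of 3 hold (need ≥2) → not satisfied.
Under §5.13: Accredited Installation (§5.3)? no; or the site is within a groundwater protection zone? no; or best available techniques are applied? no. So the operation is not an Exempt Operation.

No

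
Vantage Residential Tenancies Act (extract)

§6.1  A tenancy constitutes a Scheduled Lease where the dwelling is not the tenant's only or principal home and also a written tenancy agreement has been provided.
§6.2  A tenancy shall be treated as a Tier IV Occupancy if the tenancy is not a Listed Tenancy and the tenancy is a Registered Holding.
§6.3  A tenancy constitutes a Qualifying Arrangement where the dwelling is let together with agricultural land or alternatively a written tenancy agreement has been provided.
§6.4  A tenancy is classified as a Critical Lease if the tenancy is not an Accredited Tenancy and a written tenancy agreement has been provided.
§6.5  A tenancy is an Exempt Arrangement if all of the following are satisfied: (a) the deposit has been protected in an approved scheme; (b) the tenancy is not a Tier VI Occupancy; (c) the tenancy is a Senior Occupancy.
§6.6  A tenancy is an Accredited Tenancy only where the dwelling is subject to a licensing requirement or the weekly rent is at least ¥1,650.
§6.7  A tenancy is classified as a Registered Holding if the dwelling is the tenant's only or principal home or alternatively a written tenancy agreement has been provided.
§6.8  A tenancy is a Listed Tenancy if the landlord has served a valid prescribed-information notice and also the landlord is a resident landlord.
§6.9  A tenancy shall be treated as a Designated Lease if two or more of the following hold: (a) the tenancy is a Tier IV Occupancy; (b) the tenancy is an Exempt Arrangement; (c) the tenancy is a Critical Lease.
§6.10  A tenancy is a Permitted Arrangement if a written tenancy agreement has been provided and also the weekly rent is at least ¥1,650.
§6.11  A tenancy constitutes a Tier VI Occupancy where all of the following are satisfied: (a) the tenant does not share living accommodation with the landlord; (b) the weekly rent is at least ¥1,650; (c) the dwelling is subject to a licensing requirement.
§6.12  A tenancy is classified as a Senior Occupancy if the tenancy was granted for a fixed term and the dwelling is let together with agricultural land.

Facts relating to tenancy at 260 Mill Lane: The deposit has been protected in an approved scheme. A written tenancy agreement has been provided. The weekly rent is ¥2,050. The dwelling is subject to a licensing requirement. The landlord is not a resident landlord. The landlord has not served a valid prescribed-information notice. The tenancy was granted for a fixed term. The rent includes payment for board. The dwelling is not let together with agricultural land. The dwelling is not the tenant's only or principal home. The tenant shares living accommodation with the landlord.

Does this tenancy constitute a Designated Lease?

§6.8 — Listed Tenancy: [the landlord has served a valid prescribed-information notice? no] AND [the landlord is a resident landlord? no] → not satisfied.
§6.7 — Registered Holding: [the dwelling is the tenant's only or principal home? no] OR [a written tenancy agreement has been provided? yes] → satisfied.
§6.2 — Tier IV Occupancy: [not a Listed Tenancy (§6.8)? yes] AND [Registered Holding (§6.7)? yes] → satisfied.
§6.11 — Tier VI Occupancy: [the tenant does not share living accommodation with the landlord? no] AND [weekly rent: ¥2,050 ≥ ¥1,650? yes] AND [the dwelling is subject to a licensing requirement? yes] → not satisfied.
§6.12 — Senior Occupancy: [the tenancy was granted for a fixed term? yes] AND [the dwelling is let together with agricultural land? no] → not satisfied.
§6.5 — Exempt Arrangement: [the deposit has been protected in an approved scheme? yes] AND [not a Tier VI Occupancy (§6.11)? yes] AND [Senior Occupancy (§6.12)? no] → not satisfied.
§6.6 — Accredited Tenancy: [the dwelling is subject to a licensing requirement? yes] OR [weekly rent: ¥2,050 ≥ ¥1,650? yes] → satisfied.
§6.4 — Critical Lease: [not an Accredited Tenancy (§6.6)? no] AND [a written tenancy agreement has been provided? yes] → not satisfied.
§6.9 — Designated Lease: Tier IV Occupancy (§6.2)? yes; Exempt Arrangement (§6.5)? no; Critical Lease (§6.4)? no — 1 of 3 hold (need ≥2) → not satisfied.

No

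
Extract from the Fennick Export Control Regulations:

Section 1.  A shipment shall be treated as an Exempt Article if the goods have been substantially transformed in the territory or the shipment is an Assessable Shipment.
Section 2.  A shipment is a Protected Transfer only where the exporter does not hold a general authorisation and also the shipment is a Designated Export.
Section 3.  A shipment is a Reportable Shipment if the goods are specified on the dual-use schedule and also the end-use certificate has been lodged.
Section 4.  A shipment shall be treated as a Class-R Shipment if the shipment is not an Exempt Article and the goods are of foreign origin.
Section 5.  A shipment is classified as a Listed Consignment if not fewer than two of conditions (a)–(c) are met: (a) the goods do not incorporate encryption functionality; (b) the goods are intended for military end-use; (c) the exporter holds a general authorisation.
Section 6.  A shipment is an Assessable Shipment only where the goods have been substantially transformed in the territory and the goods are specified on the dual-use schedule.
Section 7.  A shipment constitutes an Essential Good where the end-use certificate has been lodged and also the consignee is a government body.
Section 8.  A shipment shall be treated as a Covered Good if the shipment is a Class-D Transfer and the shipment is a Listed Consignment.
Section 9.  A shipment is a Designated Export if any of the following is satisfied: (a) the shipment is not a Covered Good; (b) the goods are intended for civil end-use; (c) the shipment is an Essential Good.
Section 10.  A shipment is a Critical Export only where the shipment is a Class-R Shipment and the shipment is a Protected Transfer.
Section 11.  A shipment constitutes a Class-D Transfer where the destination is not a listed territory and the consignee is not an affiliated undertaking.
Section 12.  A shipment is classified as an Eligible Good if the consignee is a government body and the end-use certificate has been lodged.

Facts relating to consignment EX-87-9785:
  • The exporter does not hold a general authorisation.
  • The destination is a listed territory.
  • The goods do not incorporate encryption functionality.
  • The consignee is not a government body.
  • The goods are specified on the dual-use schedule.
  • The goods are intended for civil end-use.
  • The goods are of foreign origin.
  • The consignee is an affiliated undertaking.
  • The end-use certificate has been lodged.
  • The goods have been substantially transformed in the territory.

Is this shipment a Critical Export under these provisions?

Under section 6: the goods have been substantially transformed in the territory? yes; and the goods are specified on the dual-use schedule? yes. So the shipment is an Assessable Shipment.
Under section 1: the goods have been substantially transformed in the territory? yes; or Assessable Shipment (section 6)? yes. So the shipment is an Exempt Article.
Under section 4: not an Exempt Article (section 1)? no; and the goods are of foreign origin? yes. So the shipment is not a Class-R Shipment.
Under section 11: the destination is not a listed territory? no; and the consignee is not an affiliated undertaking? no. So the shipment is not a Class-D Transfer.
Under section 5: the goods do not incorporate encryption functionality? yes; the goods are intended for military end-use? no; the exporter holds a general authorisation? no — 1 of 3 hold (need ≥2) → not satisfied.
Under section 8: Class-D Transfer (section 11)? no; and Listed Consignment (section 5)? no. So the shipment is not a Covered Good.
Under section 7: the end-use certificate has been lodged? yes; and the consignee is a government body? no. So the shipment is not an Essential Good.
Under section 9: not a Covered Good (section 8)? yes; or the goods are intended for civil end-use? yes; or Essential Good (section 7)? no. So the shipment is a Designated Export.
Under section 2: the exporter does not hold a general authorisation? yes; and Designated Export (section 9)? yes. So the shipment is a Protected Transfer.
Under section 10: Class-R Shipment (section 4)? no; and Protected Transfer (section 2)? yes. So the shipment is not a Critical Export.

No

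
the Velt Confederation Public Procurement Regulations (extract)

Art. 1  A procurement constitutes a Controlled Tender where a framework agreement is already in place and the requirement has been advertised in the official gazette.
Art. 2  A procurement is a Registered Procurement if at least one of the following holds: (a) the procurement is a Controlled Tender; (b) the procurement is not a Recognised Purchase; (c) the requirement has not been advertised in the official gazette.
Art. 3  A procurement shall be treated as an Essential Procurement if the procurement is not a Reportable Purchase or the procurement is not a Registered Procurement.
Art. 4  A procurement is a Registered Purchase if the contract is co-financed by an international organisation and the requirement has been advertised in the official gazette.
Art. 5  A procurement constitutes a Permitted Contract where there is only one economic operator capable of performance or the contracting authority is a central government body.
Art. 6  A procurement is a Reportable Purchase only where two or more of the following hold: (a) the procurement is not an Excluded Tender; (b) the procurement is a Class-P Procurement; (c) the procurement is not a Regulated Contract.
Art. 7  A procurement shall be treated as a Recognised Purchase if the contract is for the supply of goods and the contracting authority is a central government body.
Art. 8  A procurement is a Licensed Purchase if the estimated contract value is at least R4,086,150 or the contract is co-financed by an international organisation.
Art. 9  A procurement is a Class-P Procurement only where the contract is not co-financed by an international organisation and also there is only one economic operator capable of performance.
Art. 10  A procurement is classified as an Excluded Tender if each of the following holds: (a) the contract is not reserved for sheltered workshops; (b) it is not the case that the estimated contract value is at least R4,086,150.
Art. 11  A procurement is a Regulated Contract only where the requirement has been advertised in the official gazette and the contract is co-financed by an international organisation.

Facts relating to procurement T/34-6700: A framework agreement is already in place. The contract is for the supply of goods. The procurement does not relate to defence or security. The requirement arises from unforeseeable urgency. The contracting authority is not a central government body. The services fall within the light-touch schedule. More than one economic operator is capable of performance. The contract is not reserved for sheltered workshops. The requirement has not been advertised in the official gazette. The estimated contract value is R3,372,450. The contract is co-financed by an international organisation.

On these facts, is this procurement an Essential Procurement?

Yes

article 10 — Excluded Tender: [the contract is not reserved for sheltered workshops? yes] AND [estimated contract value: R3,372,450 ≥ R4,086,150? no, so negated condition yes] → satisfied.
article 9 — Class-P Procurement: [the contract is not co-financed by an international organisation? no] AND [there is only one economic operator capable of performance? no] → not satisfied.
article 11 — Regulated Contract: [the requirement has been advertised in the official gazette? no] AND [the contract is co-financed by an international organisation? yes] → not satisfied.
article 6 — Reportable Purchase: not an Excluded Tender (article 10)? no; Class-P Procurement (article 9)? no; not a Regulated Contract (article 11)? yes — 1 of 3 hold (need ≥2) → not satisfied.
article 1 — Controlled Tender: [a framework agreement is already in place? yes] AND [the requirement has been advertised in the official gazette? no] → not satisfied.
article 7 — Recognised Purchase: [the contract is for the supply of goods? yes] AND [the contracting authority is a central government body? no] → not satisfied.
article 2 — Registered Procurement: [Controlled Tender (article 1)? no] OR [not a Recognised Purchase (article 7)? yes] OR [the requirement has not been advertised in the official gazette? yes] → satisfied.
article 3 — Essential Procurement: [not a Reportable Purchase (article 6)? yes] OR [not a Registered Procurement (article 2)? no] → satisfied.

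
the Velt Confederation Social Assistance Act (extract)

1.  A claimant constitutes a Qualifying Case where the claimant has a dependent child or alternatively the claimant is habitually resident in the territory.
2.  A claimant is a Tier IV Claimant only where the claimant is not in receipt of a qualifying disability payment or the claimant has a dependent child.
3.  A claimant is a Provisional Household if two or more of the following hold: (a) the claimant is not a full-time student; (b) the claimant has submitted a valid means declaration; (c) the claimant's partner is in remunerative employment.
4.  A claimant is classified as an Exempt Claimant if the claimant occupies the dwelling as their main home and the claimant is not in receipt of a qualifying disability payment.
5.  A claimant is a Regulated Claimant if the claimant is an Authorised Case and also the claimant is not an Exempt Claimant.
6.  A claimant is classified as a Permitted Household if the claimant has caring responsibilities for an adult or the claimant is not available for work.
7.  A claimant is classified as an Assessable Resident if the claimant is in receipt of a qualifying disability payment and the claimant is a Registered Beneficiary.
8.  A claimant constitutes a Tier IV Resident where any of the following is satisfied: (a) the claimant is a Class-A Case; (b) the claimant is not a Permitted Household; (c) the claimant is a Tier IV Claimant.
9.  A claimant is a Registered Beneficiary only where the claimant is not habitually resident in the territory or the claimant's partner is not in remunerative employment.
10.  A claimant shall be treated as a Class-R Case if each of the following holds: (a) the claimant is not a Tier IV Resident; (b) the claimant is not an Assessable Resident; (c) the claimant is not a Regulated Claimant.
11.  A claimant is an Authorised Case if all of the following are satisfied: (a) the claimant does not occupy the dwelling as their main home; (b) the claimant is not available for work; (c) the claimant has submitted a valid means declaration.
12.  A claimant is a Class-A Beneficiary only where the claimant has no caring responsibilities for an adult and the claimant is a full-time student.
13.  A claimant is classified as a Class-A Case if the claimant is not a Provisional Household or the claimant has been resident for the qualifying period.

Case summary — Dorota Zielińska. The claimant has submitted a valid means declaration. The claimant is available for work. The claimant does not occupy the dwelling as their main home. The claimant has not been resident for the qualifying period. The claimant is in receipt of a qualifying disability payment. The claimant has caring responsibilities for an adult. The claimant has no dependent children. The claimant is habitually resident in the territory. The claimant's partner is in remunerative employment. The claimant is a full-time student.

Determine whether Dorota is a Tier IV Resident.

paragraph 3 — Provisional Household: the claimant is not a full-time student? no; the claimant has submitted a valid means declaration? yes; the claimant's partner is in remunerative employment? yes — 2 of 3 hold (need ≥2) → satisfied.
paragraph 13 — Class-A Case: [not a Provisional Household (paragraph 3)? no] OR [the claimant has been resident for the qualifying period? no] → not satisfied.
paragraph 6 — Permitted Household: [the claimant has caring responsibilities for an adult? yes] OR [the claimant is not available for work? no] → satisfied.
paragraph 2 — Tier IV Claimant: [the claimant is not in receipt of a qualifying disability payment? no] OR [the claimant has a dependent child? no] → not satisfied.
paragraph 8 — Tier IV Resident: [Class-A Case (paragraph 13)? no] OR [not a Permitted Household (paragraph 6)? no] OR [Tier IV Claimant (paragraph 2)? no] → not satisfied.

No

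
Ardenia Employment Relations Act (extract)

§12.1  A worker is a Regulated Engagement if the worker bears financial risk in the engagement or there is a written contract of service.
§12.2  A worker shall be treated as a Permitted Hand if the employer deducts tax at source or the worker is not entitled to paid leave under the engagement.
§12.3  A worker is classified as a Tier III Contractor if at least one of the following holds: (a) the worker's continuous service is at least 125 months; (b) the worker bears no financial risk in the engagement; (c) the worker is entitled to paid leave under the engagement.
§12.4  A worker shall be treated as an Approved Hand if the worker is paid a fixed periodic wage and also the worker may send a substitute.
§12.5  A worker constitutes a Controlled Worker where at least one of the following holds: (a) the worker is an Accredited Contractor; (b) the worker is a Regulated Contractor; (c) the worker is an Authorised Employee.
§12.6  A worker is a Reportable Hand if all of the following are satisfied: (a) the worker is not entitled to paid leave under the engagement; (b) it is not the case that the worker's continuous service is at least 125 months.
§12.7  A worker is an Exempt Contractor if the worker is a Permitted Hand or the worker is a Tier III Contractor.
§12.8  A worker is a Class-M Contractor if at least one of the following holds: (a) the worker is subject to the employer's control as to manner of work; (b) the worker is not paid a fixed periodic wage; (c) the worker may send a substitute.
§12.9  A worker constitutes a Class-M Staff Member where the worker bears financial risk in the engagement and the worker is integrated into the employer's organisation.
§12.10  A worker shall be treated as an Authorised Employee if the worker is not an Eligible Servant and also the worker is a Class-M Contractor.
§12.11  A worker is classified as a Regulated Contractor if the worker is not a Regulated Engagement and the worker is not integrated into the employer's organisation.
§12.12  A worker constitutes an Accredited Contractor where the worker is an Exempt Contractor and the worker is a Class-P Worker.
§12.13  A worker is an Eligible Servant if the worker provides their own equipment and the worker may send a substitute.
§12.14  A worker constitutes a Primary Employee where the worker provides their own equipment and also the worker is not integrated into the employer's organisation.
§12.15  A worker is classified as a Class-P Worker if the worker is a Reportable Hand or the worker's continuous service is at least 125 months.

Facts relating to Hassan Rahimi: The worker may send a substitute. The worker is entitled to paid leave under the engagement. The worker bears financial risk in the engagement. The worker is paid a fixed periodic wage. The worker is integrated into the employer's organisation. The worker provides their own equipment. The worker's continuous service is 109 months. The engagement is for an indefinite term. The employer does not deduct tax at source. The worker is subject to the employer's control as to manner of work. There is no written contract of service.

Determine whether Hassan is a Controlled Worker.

Under §12.2: the employer deducts tax at source? no; or the worker is not entitled to paid leave under the engagement? no. So the worker is not a Permitted Hand.
Under §12.3: worker's continuous service: 109 months ≥ 125 months? no; or the worker bears no financial risk in the engagement? no; or the worker is entitled to paid leave under the engagement? yes. So the worker is a Tier III Contractor.
Under §12.7: Permitted Hand (§12.2)? no; or Tier III Contractor (§12.3)? yes. So the worker is an Exempt Contractor.
Under §12.6: the worker is not entitled to paid leave under the engagement? no; and worker's continuous service: 109 months ≥ 125 months? no, so negated condition yes. So the worker is not a Reportable Hand.
Under §12.15: Reportable Hand (§12.6)? no; or worker's continuous service: 109 months ≥ 125 months? no. So the worker is not a Class-P Worker.
Under §12.12: Exempt Contractor (§12.7)? yes; and Class-P Worker (§12.15)? no. So the worker is not an Accredited Contractor.
Under §12.1: the worker bears financial risk in the engagement? yes; or there is a written contract of service? no. So the worker is a Regulated Engagement.
Under §12.11: not a Regulated Engagement (§12.1)? no; and the worker is not integrated into the employer's organisation? no. So the worker is not a Regulated Contractor.
Under §12.13: the worker provides their own equipment? yes; and the worker may send a substitute? yes. So the worker is an Eligible Servant.
Under §12.8: the worker is subject to the employer's control as to manner of work? yes; or the worker is not paid a fixed periodic wage? no; or the worker may send a substitute? yes. So the worker is a Class-M Contractor.
Under §12.10: not an Eligible Servant (§12.13)? no; and Class-M Contractor (§12.8)? yes. So the worker is not an Authorised Employee.
Under §12.5: Accredited Contractor (§12.12)? no; or Regulated Contractor (§12.11)? no; or Authorised Employee (§12.10)? no. So the worker is not a Controlled Worker.

No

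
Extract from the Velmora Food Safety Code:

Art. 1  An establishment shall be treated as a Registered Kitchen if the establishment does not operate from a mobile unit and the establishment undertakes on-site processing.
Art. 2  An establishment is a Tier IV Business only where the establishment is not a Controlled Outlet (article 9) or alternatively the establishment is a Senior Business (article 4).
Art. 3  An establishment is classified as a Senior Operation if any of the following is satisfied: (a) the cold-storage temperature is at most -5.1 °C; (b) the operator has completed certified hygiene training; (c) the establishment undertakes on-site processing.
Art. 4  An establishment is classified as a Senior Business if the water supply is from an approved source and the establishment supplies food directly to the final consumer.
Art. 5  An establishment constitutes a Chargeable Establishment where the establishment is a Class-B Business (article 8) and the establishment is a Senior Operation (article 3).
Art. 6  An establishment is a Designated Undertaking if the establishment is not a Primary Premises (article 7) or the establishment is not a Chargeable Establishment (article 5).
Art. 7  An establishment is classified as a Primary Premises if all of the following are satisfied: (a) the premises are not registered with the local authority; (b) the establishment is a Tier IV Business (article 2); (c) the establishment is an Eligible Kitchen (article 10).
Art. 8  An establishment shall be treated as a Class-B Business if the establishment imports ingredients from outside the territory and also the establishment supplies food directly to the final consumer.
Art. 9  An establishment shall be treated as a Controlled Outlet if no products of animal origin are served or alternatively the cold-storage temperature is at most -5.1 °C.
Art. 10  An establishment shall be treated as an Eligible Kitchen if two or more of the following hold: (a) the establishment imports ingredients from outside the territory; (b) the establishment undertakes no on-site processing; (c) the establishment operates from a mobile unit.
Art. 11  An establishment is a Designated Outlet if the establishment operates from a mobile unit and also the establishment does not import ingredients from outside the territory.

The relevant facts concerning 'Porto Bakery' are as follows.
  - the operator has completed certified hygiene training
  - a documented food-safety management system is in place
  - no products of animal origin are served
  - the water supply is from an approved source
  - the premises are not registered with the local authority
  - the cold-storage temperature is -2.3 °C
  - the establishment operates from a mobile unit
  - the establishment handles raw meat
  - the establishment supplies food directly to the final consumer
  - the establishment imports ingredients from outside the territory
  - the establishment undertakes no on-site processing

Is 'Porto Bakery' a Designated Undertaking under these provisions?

article 9 — Controlled Outlet: [no products of animal origin are served? yes] OR [cold-storage temperature: -2.3 °C ≤ -5.1 °C? no] → satisfied.
article 4 — Senior Business: [the water supply is from an approved source? yes] AND [the establishment supplies food directly to the final consumer? yes] → satisfied.
article 2 — Tier IV Business: [not a Controlled Outlet (article 9)? no] OR [Senior Business (article 4)? yes] → satisfied.
article 10 — Eligible Kitchen: the establishment imports ingredients from outside the territory? yes; the establishment undertakes no on-site processing? yes; the establishment operates from a mobile unit? yes — 3 of 3 hold (need ≥2) → satisfied.
article 7 — Primary Premises: [the premises are not registered with the local authority? yes] AND [Tier IV Business (article 2)? yes] AND [Eligible Kitchen (article 10)? yes] → satisfied.
article 8 — Class-B Business: [the establishment imports ingredients from outside the territory? yes] AND [the establishment supplies food directly to the final consumer? yes] → satisfied.
article 3 — Senior Operation: [cold-storage temperature: -2.3 °C ≤ -5.1 °C? no] OR [the operator has completed certified hygiene training? yes] OR [the establishment undertakes on-site processing? no] → satisfied.
article 5 — Chargeable Establishment: [Class-B Business (article 8)? yes] AND [Senior Operation (article 3)? yes] → satisfied.
article 6 — Designated Undertaking: [not a Primary Premises (article 7)? no] OR [not a Chargeable Establishment (article 5)? no] → not satisfied.

No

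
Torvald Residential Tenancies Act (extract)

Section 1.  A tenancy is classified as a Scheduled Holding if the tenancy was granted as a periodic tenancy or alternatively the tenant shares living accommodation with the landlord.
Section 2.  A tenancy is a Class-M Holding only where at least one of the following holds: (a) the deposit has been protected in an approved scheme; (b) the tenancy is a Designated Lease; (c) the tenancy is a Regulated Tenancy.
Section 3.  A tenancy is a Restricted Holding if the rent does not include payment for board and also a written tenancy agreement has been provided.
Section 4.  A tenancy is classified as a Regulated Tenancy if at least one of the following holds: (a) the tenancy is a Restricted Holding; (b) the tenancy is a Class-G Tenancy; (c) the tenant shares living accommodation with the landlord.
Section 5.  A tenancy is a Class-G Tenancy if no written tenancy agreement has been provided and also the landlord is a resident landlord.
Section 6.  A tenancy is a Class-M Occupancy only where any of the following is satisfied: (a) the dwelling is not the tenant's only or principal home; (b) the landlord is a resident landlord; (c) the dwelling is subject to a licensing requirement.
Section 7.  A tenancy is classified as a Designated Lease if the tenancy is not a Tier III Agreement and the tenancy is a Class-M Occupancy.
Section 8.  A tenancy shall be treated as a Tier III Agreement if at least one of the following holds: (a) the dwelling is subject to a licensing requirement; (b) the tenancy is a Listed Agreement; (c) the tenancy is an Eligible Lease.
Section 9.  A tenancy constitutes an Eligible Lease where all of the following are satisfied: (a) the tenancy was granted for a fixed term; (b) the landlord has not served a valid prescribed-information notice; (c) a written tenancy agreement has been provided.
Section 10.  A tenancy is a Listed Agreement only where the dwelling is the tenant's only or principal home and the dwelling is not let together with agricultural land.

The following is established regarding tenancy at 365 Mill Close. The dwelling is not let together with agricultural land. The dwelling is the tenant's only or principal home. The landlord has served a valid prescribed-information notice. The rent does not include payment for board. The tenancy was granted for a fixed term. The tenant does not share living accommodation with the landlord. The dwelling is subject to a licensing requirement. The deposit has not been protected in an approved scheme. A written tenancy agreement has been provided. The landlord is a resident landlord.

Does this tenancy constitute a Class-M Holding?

section 10 — Listed Agreement: [the dwelling is the tenant's only or principal home? yes] AND [the dwelling is not let together with agricultural land? yes] → satisfied.
section 9 — Eligible Lease: [the tenancy was granted for a fixed term? yes] AND [the landlord has not served a valid prescribed-information notice? no] AND [a written tenancy agreement has been provided? yes] → not satisfied.
section 8 — Tier III Agreement: [the dwelling is subject to a licensing requirement? yes] OR [Listed Agreement (section 10)? yes] OR [Eligible Lease (section 9)? no] → satisfied.
section 6 — Class-M Occupancy: [the dwelling is not the tenant's only or principal home? no] OR [the landlord is a resident landlord? yes] OR [the dwelling is subject to a licensing requirement? yes] → satisfied.
section 7 — Designated Lease: [not a Tier III Agreement (section 8)? no] AND [Class-M Occupancy (section 6)? yes] → not satisfied.
section 3 — Restricted Holding: [the rent does not include payment for board? yes] AND [a written tenancy agreement has been provided? yes] → satisfied.
section 5 — Class-G Tenancy: [no written tenancy agreement has been provided? no] AND [the landlord is a resident landlord? yes] → not satisfied.
section 4 — Regulated Tenancy: [Restricted Holding (section 3)? yes] OR [Class-G Tenancy (section 5)? no] OR [the tenant shares living accommodation with the landlord? no] → satisfied.
section 2 — Class-M Holding: [the deposit has been protected in an approved scheme? no] OR [Designated Lease (section 7)? no] OR [Regulated Tenancy (section 4)? yes] → satisfied.

Yes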